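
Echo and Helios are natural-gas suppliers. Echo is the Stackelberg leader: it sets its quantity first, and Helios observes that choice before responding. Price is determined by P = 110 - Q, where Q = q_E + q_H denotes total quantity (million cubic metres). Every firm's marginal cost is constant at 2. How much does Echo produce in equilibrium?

54

Solve by backward induction. Given q_E, the follower Helios maximises π_H = (110 - q_E - q_H)q_H - 2q_H.
∂π_H/∂q_H = 108 - q_E - 2q_H = 0 gives the reaction function q_H = (108 - q_E)/2.
The leader anticipates this reaction. Substituting into P = 110 - Q gives P = 56 - (1/2)q_E, so π_E = (56 - (1/2)q_E)q_E - 2q_E.
Maximising: ∂π_E/∂q_E = 54 - q_E = 0, giving q_E = 54.
Then q_H = (108 - 54)/2 = 27.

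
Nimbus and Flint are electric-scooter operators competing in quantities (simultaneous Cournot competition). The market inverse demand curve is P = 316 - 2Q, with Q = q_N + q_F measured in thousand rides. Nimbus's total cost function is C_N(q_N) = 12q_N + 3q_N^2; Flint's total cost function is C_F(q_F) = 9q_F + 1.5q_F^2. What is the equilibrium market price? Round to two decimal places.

195.52

Nimbus's profit: π_N = (316 - 2Q)q_N - (12q_N + 3q_N²). Setting ∂π_N/∂q_N = 0: 304 - 10q_N - 2(q_F) = 0.
Flint's profit: π_F = (316 - 2Q)q_F - (9q_F + (3/2)q_F²). Setting ∂π_F/∂q_F = 0: 307 - 7q_F - 2(q_N) = 0.
Best responses: q_N = (304 - 2q_F)/10, q_F = (307 - 2q_N)/7.
Solving the pair: q_N = 757/33, q_F = 1231/33.
Total output Q = 1988/33, so price P = 316 - 2·(1988/33) = 195.5152.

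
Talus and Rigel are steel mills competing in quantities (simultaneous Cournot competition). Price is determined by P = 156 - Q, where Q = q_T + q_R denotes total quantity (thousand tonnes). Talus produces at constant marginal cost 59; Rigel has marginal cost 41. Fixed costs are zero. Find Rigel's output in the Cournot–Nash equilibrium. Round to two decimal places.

Talus's profit: π_T = (156 - Q)q_T - (59q_T). Setting ∂π_T/∂q_T = 0: 97 - 2q_T - (q_R) = 0.
Rigel's first-order condition: 115 - 2q_R - (q_T) = 0.
Rearranging gives the reaction functions q_T = (97 - q_R)/2 and q_R = (115 - q_T)/2.
Solving the pair: q_T = 79/3, q_R = 133/3.

44.33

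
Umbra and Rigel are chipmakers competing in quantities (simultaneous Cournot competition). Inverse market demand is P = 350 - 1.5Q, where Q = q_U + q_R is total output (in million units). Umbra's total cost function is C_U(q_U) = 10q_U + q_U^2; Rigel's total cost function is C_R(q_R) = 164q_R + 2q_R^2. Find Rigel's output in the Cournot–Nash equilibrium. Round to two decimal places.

Umbra's profit: π_U = (350 - 1.5Q)q_U - (10q_U + q_U²). Setting ∂π_U/∂q_U = 0: 340 - 5q_U - (3/2)(q_R) = 0.
Rigel's first-order condition: 186 - 7q_R - (3/2)(q_U) = 0.
Rearranging gives the reaction functions q_U = (340 - (3/2)q_R)/5 and q_R = (186 - (3/2)q_U)/7.
Solving the pair: q_U = 64.1527, q_R = 1680/131.

12.82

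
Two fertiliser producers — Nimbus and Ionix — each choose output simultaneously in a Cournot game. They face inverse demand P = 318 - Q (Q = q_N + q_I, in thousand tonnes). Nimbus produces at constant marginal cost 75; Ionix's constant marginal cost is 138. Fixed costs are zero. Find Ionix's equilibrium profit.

Nimbus's profit: π_N = (318 - Q)q_N - (75q_N). Setting ∂π_N/∂q_N = 0: 243 - 2q_N - (q_I) = 0.
Ionix's first-order condition: 180 - 2q_I - (q_N) = 0.
Rearranging gives the reaction functions q_N = (243 - q_I)/2 and q_I = (180 - q_N)/2.
Substituting one into the other gives q_N = 102 and q_I = 39.
Price P = 318 - 141 = 177.
Ionix's profit: (177 - 138)·39 = 1521.

1521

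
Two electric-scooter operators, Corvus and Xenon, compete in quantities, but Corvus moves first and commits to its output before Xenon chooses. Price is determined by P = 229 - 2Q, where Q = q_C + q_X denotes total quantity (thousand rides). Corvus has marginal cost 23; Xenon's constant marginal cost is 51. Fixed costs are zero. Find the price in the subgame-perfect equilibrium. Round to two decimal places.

Solve by backward induction. Given q_C, the follower Xenon maximises π_X = (229 - 2q_C - 2q_X)q_X - 51q_X.
Setting the follower's marginal profit to zero, 178 - 2q_C - 4q_X = 0, i.e. q_X = (178 - 2q_C)/4.
Corvus substitutes q_X(q_C) into its own profit: π_C = q_C(229 - 2q_C - (178 - 2q_C)/2) - 23q_C = (140 - q_C)q_C - 23q_C.
Maximising: ∂π_C/∂q_C = 117 - 2q_C = 0, giving q_C = 117/2.
Then q_X = (178 - 2·(117/2))/4 = 61/4.
Total output Q = 295/4, so price P = 229 - 2·(295/4) = 163/2.

81.50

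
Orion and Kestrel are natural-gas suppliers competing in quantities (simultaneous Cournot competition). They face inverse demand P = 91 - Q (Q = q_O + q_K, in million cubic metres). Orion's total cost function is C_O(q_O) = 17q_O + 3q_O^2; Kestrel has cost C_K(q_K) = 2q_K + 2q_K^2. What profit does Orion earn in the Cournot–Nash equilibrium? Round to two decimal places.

228.20

Orion's profit: π_O = (91 - Q)q_O - (17q_O + 3q_O²). Setting ∂π_O/∂q_O = 0: 74 - 8q_O - (q_K) = 0.
Kestrel's profit: π_K = (91 - Q)q_K - (2q_K + 2q_K²). Setting ∂π_K/∂q_K = 0: 89 - 6q_K - (q_O) = 0.
Best responses: q_O = (74 - q_K)/8, q_K = (89 - q_O)/6.
Substituting one into the other gives q_O = 355/47 and q_K = 638/47.
Price P = 91 - 993/47 = 69.8723.
Orion's profit: 69.8723·(355/47) - 17·(355/47) - 3(355/47)² = 228.2028.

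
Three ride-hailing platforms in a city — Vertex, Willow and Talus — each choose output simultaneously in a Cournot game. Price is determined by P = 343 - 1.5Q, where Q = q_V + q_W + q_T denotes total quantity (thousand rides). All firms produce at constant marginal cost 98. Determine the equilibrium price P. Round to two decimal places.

159.25

A representative firm's profit is π_i = q_i(343 - 1.5Q) - 98q_i.
Setting ∂π_i/∂q_i = 0 with rivals' quantities fixed: 245 - 3q_i - (3/2)·Σ_{j≠i} q_j = 0.
By symmetry each firm produces the same amount; substituting Σ_{j≠i} q_j = 2q_i yields q_i = 245/6.
Total output Q = 245/2, so price P = 343 - (3/2)·(245/2) = 637/4.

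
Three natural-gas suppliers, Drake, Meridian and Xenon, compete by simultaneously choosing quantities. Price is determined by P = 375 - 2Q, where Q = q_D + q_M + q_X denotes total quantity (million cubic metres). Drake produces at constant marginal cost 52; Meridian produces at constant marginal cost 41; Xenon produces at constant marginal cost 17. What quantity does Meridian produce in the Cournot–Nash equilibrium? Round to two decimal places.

Drake's profit: π_D = (375 - 2Q)q_D - (52q_D). Setting ∂π_D/∂q_D = 0: 323 - 4q_D - 2(q_M + q_X) = 0.
Meridian's first-order condition: 334 - 4q_M - 2(q_D + q_X) = 0.
Xenon's profit: π_X = (375 - 2Q)q_X - (17q_X). Setting ∂π_X/∂q_X = 0: 358 - 4q_X - 2(q_D + q_M) = 0.
Adding the 3 first-order conditions: 1015 − 8Q = 0, so Q = 1015/8.
Back-substituting: q_D = (323 − 1015/4)/2 = 277/8, q_M = (334 − 1015/4)/2 = 321/8, q_X = (358 − 1015/4)/2 = 417/8.

40.13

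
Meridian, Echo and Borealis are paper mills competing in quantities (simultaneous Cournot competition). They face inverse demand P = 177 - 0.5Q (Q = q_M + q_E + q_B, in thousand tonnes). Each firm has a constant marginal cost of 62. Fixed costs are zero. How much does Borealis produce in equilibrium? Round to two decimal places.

57.50

Each firm earns π_i = (177 - 0.5Q)q_i - 62q_i.
First-order condition (treating rivals' output as given): 115 - q_i - (1/2)·Σ_{j≠i} q_j = 0.
With identical firms every q_j equals q_i, so Σ_{j≠i} q_j = 2q_i and 115 = 2q_i, giving q_i = 115/2.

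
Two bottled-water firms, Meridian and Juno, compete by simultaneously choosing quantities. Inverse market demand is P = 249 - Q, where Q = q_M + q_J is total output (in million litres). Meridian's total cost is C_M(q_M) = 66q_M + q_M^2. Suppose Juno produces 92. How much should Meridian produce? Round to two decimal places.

With the rival's output fixed at 92, Meridian's profit is π_M = (249 - 92 - q_M)q_M - (66q_M + q_M²) = (157 - q_M)q_M - (66q_M + q_M²).
∂π_M/∂q_M = 91 - 4q_M = 0, so q_M = 91/4.

22.75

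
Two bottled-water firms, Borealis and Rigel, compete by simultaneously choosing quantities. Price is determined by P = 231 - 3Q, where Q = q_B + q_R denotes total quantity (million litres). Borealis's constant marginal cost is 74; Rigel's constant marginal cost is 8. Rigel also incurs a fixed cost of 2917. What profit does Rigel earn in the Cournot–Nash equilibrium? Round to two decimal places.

176.37

Borealis's profit: π_B = (231 - 3Q)q_B - (74q_B). Setting ∂π_B/∂q_B = 0: 157 - 6q_B - 3(q_R) = 0.
Rigel's first-order condition: 223 - 6q_R - 3(q_B) = 0.
So q_B = (157 - 3q_R)/6 and q_R = (223 - 3q_B)/6.
Solving the pair: q_B = 91/9, q_R = 289/9.
Price P = 231 - 3·(380/9) = 313/3.
Rigel's profit: (313/3 - 8)·(289/9) - 2917 = 176.3704.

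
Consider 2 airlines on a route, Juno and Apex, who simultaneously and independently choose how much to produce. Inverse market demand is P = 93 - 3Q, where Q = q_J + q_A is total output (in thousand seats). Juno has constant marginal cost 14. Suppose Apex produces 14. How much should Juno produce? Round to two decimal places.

6.17

With the rival's output fixed at 14, Juno's profit is π_J = (93 - 3·14 - 3q_J)q_J - (14q_J) = (51 - 3q_J)q_J - (14q_J).
∂π_J/∂q_J = 37 - 6q_J = 0, so q_J = 37/6.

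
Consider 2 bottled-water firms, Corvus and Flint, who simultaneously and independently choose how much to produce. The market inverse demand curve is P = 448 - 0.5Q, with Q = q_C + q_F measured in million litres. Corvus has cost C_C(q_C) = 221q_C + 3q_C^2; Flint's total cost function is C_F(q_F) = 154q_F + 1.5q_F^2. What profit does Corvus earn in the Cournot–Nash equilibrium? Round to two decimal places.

Corvus's profit: π_C = (448 - 0.5Q)q_C - (221q_C + 3q_C²). Setting ∂π_C/∂q_C = 0: 227 - 7q_C - (1/2)(q_F) = 0.
Flint's profit: π_F = (448 - 0.5Q)q_F - (154q_F + (3/2)q_F²). Setting ∂π_F/∂q_F = 0: 294 - 4q_F - (1/2)(q_C) = 0.
Rearranging gives the reaction functions q_C = (227 - (1/2)q_F)/7 and q_F = (294 - (1/2)q_C)/4.
Substituting one into the other gives q_C = 27.4234 and q_F = 70.0721.
Price P = 448 - (1/2)·97.4955 = 399.2523.
Corvus's profit: 399.2523·27.4234 - 221·27.4234 - 3·27.4234² = 2632.1545.

2632.15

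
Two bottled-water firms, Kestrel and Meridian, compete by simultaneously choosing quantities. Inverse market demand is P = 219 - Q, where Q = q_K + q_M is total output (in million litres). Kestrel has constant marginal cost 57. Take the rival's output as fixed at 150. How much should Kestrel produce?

With the rival's output fixed at 150, Kestrel's profit is π_K = (219 - 150 - q_K)q_K - (57q_K) = (69 - q_K)q_K - (57q_K).
∂π_K/∂q_K = 12 - 2q_K = 0, so q_K = 6.

6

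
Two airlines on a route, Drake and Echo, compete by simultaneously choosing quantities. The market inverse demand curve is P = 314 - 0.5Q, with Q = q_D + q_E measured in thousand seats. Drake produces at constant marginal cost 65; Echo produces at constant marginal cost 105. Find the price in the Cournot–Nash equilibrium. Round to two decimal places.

161.33

Drake's profit: π_D = (314 - 0.5Q)q_D - (65q_D). Setting ∂π_D/∂q_D = 0: 249 - q_D - (1/2)(q_E) = 0.
Echo's first-order condition: 209 - q_E - (1/2)(q_D) = 0.
Rearranging gives the reaction functions q_D = (249 - (1/2)q_E) and q_E = (209 - (1/2)q_D).
Solving the pair: q_D = 578/3, q_E = 338/3.
Total output Q = 916/3, so price P = 314 - (1/2)·(916/3) = 484/3.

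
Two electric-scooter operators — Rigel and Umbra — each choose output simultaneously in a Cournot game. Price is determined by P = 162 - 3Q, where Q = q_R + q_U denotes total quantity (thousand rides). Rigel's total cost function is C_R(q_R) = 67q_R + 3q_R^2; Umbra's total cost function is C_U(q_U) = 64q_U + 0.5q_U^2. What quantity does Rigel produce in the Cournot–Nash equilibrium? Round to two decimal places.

Rigel's profit: π_R = (162 - 3Q)q_R - (67q_R + 3q_R²). Setting ∂π_R/∂q_R = 0: 95 - 12q_R - 3(q_U) = 0.
Umbra's first-order condition: 98 - 7q_U - 3(q_R) = 0.
So q_R = (95 - 3q_U)/12 and q_U = (98 - 3q_R)/7.
Substituting one into the other gives q_R = 371/75 and q_U = 297/25.

4.95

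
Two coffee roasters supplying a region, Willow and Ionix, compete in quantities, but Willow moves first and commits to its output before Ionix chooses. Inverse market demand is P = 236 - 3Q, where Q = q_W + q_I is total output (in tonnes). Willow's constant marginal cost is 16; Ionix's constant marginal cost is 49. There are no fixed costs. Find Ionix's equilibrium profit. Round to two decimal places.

305.02

The follower Ionix best-responds to any q_W: π_I = (236 - 3Q)q_I - 49q_I.
∂π_I/∂q_I = 187 - 3q_W - 6q_I = 0 gives the reaction function q_I = (187 - 3q_W)/6.
The leader anticipates this reaction. Substituting into P = 236 - 3Q gives P = 285/2 - (3/2)q_W, so π_W = (285/2 - (3/2)q_W)q_W - 16q_W.
Maximising: ∂π_W/∂q_W = 253/2 - 3q_W = 0, giving q_W = 253/6.
Then q_I = (187 - 3·(253/6))/6 = 121/12.
Price P = 236 - 3·(209/4) = 317/4.
Ionix's profit: (317/4 - 49)·(121/12) = 305.0208.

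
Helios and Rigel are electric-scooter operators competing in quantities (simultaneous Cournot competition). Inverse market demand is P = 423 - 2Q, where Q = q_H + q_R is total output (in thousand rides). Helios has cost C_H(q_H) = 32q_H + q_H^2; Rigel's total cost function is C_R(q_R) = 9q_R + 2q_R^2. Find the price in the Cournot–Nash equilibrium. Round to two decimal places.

Helios's profit: π_H = (423 - 2Q)q_H - (32q_H + q_H²). Setting ∂π_H/∂q_H = 0: 391 - 6q_H - 2(q_R) = 0.
Rigel's first-order condition: 414 - 8q_R - 2(q_H) = 0.
Best responses: q_H = (391 - 2q_R)/6, q_R = (414 - 2q_H)/8.
Solving the pair: q_H = 575/11, q_R = 851/22.
Total output Q = 90.9545, so price P = 423 - 2·90.9545 = 241.0909.

241.09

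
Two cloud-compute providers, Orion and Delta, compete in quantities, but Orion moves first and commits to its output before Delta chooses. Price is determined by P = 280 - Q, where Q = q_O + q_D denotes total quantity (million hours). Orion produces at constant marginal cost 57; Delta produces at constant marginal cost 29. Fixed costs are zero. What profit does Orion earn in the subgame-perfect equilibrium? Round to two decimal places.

4753.13

The follower Delta best-responds to any q_O: π_D = (280 - Q)q_D - 29q_D.
Follower FOC: 251 - q_O - 2q_D = 0, so q_D(q_O) = (251 - q_O)/2.
Orion substitutes q_D(q_O) into its own profit: π_O = q_O(280 - q_O - (251 - q_O)/2) - 57q_O = (309/2 - (1/2)q_O)q_O - 57q_O.
Leader FOC: 195/2 - q_O = 0, so q_O = 195/2.
Then q_D = (251 - 195/2)/2 = 307/4.
Price P = 280 - 697/4 = 423/4.
Orion's profit: (423/4 - 57)·(195/2) = 4753.1250.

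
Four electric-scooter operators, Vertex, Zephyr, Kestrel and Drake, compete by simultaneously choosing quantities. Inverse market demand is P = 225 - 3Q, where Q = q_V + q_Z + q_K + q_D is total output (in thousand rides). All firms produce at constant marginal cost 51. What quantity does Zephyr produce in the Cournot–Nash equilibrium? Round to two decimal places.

11.60

Each firm earns π_i = (225 - 3Q)q_i - 51q_i.
First-order condition (treating rivals' output as given): 174 - 6q_i - 3·Σ_{j≠i} q_j = 0.
By symmetry each firm produces the same amount; substituting Σ_{j≠i} q_j = 3q_i yields q_i = 174/15 = 58/5.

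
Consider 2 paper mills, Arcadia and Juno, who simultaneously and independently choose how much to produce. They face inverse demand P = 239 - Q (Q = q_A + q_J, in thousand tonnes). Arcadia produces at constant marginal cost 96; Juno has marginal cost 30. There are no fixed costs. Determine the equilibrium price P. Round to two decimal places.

Arcadia's profit: π_A = (239 - Q)q_A - (96q_A). Setting ∂π_A/∂q_A = 0: 143 - 2q_A - (q_J) = 0.
Juno's profit: π_J = (239 - Q)q_J - (30q_J). Setting ∂π_J/∂q_J = 0: 209 - 2q_J - (q_A) = 0.
Rearranging gives the reaction functions q_A = (143 - q_J)/2 and q_J = (209 - q_A)/2.
Substituting one into the other gives q_A = 77/3 and q_J = 275/3.
Total output Q = 352/3, so price P = 239 - 352/3 = 365/3.

121.67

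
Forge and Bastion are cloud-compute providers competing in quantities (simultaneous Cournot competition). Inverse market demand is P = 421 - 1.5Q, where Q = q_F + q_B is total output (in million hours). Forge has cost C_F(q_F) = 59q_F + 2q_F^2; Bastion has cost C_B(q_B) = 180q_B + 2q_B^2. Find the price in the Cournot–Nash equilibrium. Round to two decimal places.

Forge's profit: π_F = (421 - 1.5Q)q_F - (59q_F + 2q_F²). Setting ∂π_F/∂q_F = 0: 362 - 7q_F - (3/2)(q_B) = 0.
Bastion's profit: π_B = (421 - 1.5Q)q_B - (180q_B + 2q_B²). Setting ∂π_B/∂q_B = 0: 241 - 7q_B - (3/2)(q_F) = 0.
Best responses: q_F = (362 - (3/2)q_B)/7, q_B = (241 - (3/2)q_F)/7.
Substituting one into the other gives q_F = 790/17 and q_B = 416/17.
Total output Q = 1206/17, so price P = 421 - (3/2)·(1206/17) = 314.5882.

314.59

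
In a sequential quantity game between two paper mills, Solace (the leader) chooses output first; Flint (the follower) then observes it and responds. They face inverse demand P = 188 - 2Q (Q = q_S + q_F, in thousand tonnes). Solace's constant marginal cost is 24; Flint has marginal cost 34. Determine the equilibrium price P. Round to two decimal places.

The follower Flint best-responds to any q_S: π_F = (188 - 2Q)q_F - 34q_F.
Follower FOC: 154 - 2q_S - 4q_F = 0, so q_F(q_S) = (154 - 2q_S)/4.
Solace substitutes q_F(q_S) into its own profit: π_S = q_S(188 - 2q_S - (154 - 2q_S)/2) - 24q_S = (111 - q_S)q_S - 24q_S.
The leader's first-order condition 87 - 2q_S = 0 yields q_S = 87/2.
Then q_F = (154 - 2·(87/2))/4 = 67/4.
Total output Q = 241/4, so price P = 188 - 2·(241/4) = 135/2.

67.50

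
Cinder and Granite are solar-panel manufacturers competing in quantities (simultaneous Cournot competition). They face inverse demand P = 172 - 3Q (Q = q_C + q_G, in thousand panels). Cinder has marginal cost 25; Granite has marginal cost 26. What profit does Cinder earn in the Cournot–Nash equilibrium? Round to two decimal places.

811.26

Cinder's profit: π_C = (172 - 3Q)q_C - (25q_C). Setting ∂π_C/∂q_C = 0: 147 - 6q_C - 3(q_G) = 0.
Granite's profit: π_G = (172 - 3Q)q_G - (26q_G). Setting ∂π_G/∂q_G = 0: 146 - 6q_G - 3(q_C) = 0.
So q_C = (147 - 3q_G)/6 and q_G = (146 - 3q_C)/6.
Solving the pair: q_C = 148/9, q_G = 145/9.
Price P = 172 - 3·(293/9) = 223/3.
Cinder's profit: (223/3 - 25)·(148/9) = 811.2593.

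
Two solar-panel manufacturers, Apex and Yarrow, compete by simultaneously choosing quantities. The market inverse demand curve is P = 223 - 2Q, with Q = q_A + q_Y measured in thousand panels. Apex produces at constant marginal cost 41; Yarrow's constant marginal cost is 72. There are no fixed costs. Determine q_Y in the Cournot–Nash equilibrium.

Apex's profit: π_A = (223 - 2Q)q_A - (41q_A). Setting ∂π_A/∂q_A = 0: 182 - 4q_A - 2(q_Y) = 0.
Yarrow's profit: π_Y = (223 - 2Q)q_Y - (72q_Y). Setting ∂π_Y/∂q_Y = 0: 151 - 4q_Y - 2(q_A) = 0.
Rearranging gives the reaction functions q_A = (182 - 2q_Y)/4 and q_Y = (151 - 2q_A)/4.
Substituting one into the other gives q_A = 71/2 and q_Y = 20.

20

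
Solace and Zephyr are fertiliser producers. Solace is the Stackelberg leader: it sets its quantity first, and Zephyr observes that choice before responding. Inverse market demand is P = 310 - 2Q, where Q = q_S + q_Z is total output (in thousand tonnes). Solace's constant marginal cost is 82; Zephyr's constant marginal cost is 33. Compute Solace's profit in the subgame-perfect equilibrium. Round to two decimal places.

2002.56

The follower Zephyr best-responds to any q_S: π_Z = (310 - 2Q)q_Z - 33q_Z.
Follower FOC: 277 - 2q_S - 4q_Z = 0, so q_Z(q_S) = (277 - 2q_S)/4.
Solace substitutes q_Z(q_S) into its own profit: π_S = q_S(310 - 2q_S - (277 - 2q_S)/2) - 82q_S = (343/2 - q_S)q_S - 82q_S.
The leader's first-order condition 179/2 - 2q_S = 0 yields q_S = 179/4.
Then q_Z = (277 - 2·(179/4))/4 = 375/8.
Price P = 310 - 2·(733/8) = 507/4.
Solace's profit: (507/4 - 82)·(179/4) = 2002.5625.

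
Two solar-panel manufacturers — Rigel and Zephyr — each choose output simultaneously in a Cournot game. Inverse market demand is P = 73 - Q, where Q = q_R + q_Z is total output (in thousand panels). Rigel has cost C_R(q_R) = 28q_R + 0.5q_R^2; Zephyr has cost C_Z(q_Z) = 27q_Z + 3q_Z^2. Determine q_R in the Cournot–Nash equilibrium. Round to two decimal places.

13.65

Rigel's profit: π_R = (73 - Q)q_R - (28q_R + (1/2)q_R²). Setting ∂π_R/∂q_R = 0: 45 - 3q_R - (q_Z) = 0.
Zephyr's profit: π_Z = (73 - Q)q_Z - (27q_Z + 3q_Z²). Setting ∂π_Z/∂q_Z = 0: 46 - 8q_Z - (q_R) = 0.
Best responses: q_R = (45 - q_Z)/3, q_Z = (46 - q_R)/8.
Solving the pair: q_R = 314/23, q_Z = 93/23.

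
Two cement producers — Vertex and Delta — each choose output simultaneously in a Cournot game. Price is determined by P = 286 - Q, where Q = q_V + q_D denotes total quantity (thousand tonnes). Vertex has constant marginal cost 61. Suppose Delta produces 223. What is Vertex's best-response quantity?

With the rival's output fixed at 223, Vertex's profit is π_V = (286 - 223 - q_V)q_V - (61q_V) = (63 - q_V)q_V - (61q_V).
∂π_V/∂q_V = 2 - 2q_V = 0, so q_V = 1.

1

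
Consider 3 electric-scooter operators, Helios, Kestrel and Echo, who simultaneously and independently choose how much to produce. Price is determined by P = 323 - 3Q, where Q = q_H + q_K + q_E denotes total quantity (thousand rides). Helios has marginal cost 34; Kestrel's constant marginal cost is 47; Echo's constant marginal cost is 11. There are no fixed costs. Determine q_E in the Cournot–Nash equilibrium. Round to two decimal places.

30.92

Helios's profit: π_H = (323 - 3Q)q_H - (34q_H). Setting ∂π_H/∂q_H = 0: 289 - 6q_H - 3(q_K + q_E) = 0.
Kestrel's profit: π_K = (323 - 3Q)q_K - (47q_K). Setting ∂π_K/∂q_K = 0: 276 - 6q_K - 3(q_H + q_E) = 0.
Echo's first-order condition: 312 - 6q_E - 3(q_H + q_K) = 0.
Adding the 3 conditions: 877 − 6Q − 6Q = 0, i.e. Q = 877/12.
Back-substituting: q_H = (289 − 877/4)/3 = 93/4, q_K = (276 − 877/4)/3 = 227/12, q_E = (312 − 877/4)/3 = 371/12.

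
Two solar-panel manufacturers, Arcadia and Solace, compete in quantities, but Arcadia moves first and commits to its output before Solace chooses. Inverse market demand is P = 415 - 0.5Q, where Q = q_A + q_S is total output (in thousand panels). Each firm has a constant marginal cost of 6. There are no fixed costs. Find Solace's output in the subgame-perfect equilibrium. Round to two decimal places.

Solve by backward induction. Given q_A, the follower Solace maximises π_S = (415 - (1/2)q_A - (1/2)q_S)q_S - 6q_S.
∂π_S/∂q_S = 409 - (1/2)q_A - q_S = 0 gives the reaction function q_S = (409 - (1/2)q_A).
The leader anticipates this reaction. Substituting into P = 415 - 0.5Q gives P = 421/2 - (1/4)q_A, so π_A = (421/2 - (1/4)q_A)q_A - 6q_A.
Maximising: ∂π_A/∂q_A = 409/2 - (1/2)q_A = 0, giving q_A = 409.
Then q_S = (409 - (1/2)·409) = 409/2.

204.50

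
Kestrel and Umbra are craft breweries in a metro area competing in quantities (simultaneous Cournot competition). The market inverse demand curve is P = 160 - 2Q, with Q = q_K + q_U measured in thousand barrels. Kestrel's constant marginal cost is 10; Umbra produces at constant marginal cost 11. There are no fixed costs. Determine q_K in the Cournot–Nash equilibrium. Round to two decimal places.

25.17

Kestrel's profit: π_K = (160 - 2Q)q_K - (10q_K). Setting ∂π_K/∂q_K = 0: 150 - 4q_K - 2(q_U) = 0.
Umbra's first-order condition: 149 - 4q_U - 2(q_K) = 0.
Best responses: q_K = (150 - 2q_U)/4, q_U = (149 - 2q_K)/4.
Substituting one into the other gives q_K = 151/6 and q_U = 74/3.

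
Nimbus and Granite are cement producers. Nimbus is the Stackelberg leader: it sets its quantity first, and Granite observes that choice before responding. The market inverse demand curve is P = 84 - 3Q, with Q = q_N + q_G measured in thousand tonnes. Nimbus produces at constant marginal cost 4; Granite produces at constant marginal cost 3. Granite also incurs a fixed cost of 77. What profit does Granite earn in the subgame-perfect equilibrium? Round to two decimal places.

The follower Granite best-responds to any q_N: π_G = (84 - 3Q)q_G - 3q_G.
Setting the follower's marginal profit to zero, 81 - 3q_N - 6q_G = 0, i.e. q_G = (81 - 3q_N)/6.
The leader anticipates this reaction. Substituting into P = 84 - 3Q gives P = 87/2 - (3/2)q_N, so π_N = (87/2 - (3/2)q_N)q_N - 4q_N.
Leader FOC: 79/2 - 3q_N = 0, so q_N = 79/6.
Then q_G = (81 - 3·(79/6))/6 = 83/12.
Price P = 84 - 3·(241/12) = 95/4.
Granite's profit: (95/4 - 3)·(83/12) - 77 = 66.5208.

66.52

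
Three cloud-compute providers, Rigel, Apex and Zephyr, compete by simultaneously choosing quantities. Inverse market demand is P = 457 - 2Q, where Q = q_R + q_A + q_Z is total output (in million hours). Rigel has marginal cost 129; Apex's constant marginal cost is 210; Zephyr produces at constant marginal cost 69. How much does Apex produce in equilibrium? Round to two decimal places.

3.13

Rigel's profit: π_R = (457 - 2Q)q_R - (129q_R). Setting ∂π_R/∂q_R = 0: 328 - 4q_R - 2(q_A + q_Z) = 0.
Apex's first-order condition: 247 - 4q_A - 2(q_R + q_Z) = 0.
Zephyr's first-order condition: 388 - 4q_Z - 2(q_R + q_A) = 0.
Adding the 3 first-order conditions: 963 − 8Q = 0, so Q = 963/8.
Back-substituting: q_R = (328 − 963/4)/2 = 349/8, q_A = (247 − 963/4)/2 = 25/8, q_Z = (388 − 963/4)/2 = 589/8.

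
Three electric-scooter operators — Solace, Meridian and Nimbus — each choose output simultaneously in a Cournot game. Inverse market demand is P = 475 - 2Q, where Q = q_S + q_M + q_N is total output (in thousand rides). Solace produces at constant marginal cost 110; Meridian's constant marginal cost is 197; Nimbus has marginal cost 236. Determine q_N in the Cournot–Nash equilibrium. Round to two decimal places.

9.25

Solace's profit: π_S = (475 - 2Q)q_S - (110q_S). Setting ∂π_S/∂q_S = 0: 365 - 4q_S - 2(q_M + q_N) = 0.
Meridian's first-order condition: 278 - 4q_M - 2(q_S + q_N) = 0.
Nimbus's first-order condition: 239 - 4q_N - 2(q_S + q_M) = 0.
Adding the 3 first-order conditions: 882 − 8Q = 0, so Q = 441/4.
Back-substituting: q_S = (365 − 441/2)/2 = 289/4, q_M = (278 − 441/2)/2 = 115/4, q_N = (239 − 441/2)/2 = 37/4.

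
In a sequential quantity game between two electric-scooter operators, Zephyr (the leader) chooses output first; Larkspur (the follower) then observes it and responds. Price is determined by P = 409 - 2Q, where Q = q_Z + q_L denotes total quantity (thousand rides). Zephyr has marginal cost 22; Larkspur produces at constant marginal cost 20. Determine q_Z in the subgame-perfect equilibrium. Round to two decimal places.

Solve by backward induction. Given q_Z, the follower Larkspur maximises π_L = (409 - 2q_Z - 2q_L)q_L - 20q_L.
Follower FOC: 389 - 2q_Z - 4q_L = 0, so q_L(q_Z) = (389 - 2q_Z)/4.
Zephyr substitutes q_L(q_Z) into its own profit: π_Z = q_Z(409 - 2q_Z - (389 - 2q_Z)/2) - 22q_Z = (429/2 - q_Z)q_Z - 22q_Z.
Maximising: ∂π_Z/∂q_Z = 385/2 - 2q_Z = 0, giving q_Z = 385/4.
Then q_L = (389 - 2·(385/4))/4 = 393/8.

96.25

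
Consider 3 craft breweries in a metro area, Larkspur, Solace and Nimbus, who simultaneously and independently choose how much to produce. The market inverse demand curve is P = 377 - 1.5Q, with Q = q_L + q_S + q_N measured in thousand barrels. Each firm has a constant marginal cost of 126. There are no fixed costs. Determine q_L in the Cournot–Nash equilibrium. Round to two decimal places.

Each firm earns π_i = (377 - 1.5Q)q_i - 126q_i.
Setting ∂π_i/∂q_i = 0 with rivals' quantities fixed: 251 - 3q_i - (3/2)·Σ_{j≠i} q_j = 0.
By symmetry each firm produces the same amount; substituting Σ_{j≠i} q_j = 2q_i yields q_i = 251/6.

41.83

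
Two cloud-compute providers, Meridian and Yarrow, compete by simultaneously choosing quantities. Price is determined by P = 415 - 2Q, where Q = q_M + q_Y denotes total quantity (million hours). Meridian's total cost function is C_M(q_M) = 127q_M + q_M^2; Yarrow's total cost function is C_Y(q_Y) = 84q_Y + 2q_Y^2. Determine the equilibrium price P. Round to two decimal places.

Meridian's profit: π_M = (415 - 2Q)q_M - (127q_M + q_M²). Setting ∂π_M/∂q_M = 0: 288 - 6q_M - 2(q_Y) = 0.
Yarrow's first-order condition: 331 - 8q_Y - 2(q_M) = 0.
So q_M = (288 - 2q_Y)/6 and q_Y = (331 - 2q_M)/8.
Solving the pair: q_M = 821/22, q_Y = 705/22.
Total output Q = 763/11, so price P = 415 - 2·(763/11) = 276.2727.

276.27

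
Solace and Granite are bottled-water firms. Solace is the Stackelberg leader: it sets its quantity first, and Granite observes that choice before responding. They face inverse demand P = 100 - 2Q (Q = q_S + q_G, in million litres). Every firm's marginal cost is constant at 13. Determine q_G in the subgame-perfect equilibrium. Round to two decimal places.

10.88

The follower Granite best-responds to any q_S: π_G = (100 - 2Q)q_G - 13q_G.
∂π_G/∂q_G = 87 - 2q_S - 4q_G = 0 gives the reaction function q_G = (87 - 2q_S)/4.
The leader anticipates this reaction. Substituting into P = 100 - 2Q gives P = 113/2 - q_S, so π_S = (113/2 - q_S)q_S - 13q_S.
Leader FOC: 87/2 - 2q_S = 0, so q_S = 87/4.
Then q_G = (87 - 2·(87/4))/4 = 87/8.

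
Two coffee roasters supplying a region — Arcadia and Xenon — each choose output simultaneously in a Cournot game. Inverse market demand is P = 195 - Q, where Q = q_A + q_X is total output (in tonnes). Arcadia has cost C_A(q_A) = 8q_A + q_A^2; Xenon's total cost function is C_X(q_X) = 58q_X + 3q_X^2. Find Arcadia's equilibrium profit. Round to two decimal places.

3843.66

Arcadia's profit: π_A = (195 - Q)q_A - (8q_A + q_A²). Setting ∂π_A/∂q_A = 0: 187 - 4q_A - (q_X) = 0.
Xenon's profit: π_X = (195 - Q)q_X - (58q_X + 3q_X²). Setting ∂π_X/∂q_X = 0: 137 - 8q_X - (q_A) = 0.
So q_A = (187 - q_X)/4 and q_X = (137 - q_A)/8.
Solving the pair: q_A = 1359/31, q_X = 361/31.
Price P = 195 - 1720/31 = 139.5161.
Arcadia's profit: 139.5161·(1359/31) - 8·(1359/31) - (1359/31)² = 3843.6649.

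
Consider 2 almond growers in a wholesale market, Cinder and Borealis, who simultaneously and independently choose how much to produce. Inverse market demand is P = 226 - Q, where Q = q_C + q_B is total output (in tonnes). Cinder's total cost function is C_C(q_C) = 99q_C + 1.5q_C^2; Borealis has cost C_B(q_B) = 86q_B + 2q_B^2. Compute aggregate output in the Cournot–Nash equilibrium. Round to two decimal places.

Cinder's profit: π_C = (226 - Q)q_C - (99q_C + (3/2)q_C²). Setting ∂π_C/∂q_C = 0: 127 - 5q_C - (q_B) = 0.
Borealis's profit: π_B = (226 - Q)q_B - (86q_B + 2q_B²). Setting ∂π_B/∂q_B = 0: 140 - 6q_B - (q_C) = 0.
Best responses: q_C = (127 - q_B)/5, q_B = (140 - q_C)/6.
Substituting one into the other gives q_C = 622/29 and q_B = 573/29.
Total output Q = 622/29 + 573/29 = 1195/29.

41.21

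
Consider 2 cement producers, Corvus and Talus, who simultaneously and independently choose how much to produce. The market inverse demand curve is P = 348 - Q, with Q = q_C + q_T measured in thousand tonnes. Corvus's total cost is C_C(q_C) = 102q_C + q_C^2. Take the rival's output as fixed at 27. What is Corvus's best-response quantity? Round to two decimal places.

With the rival's output fixed at 27, Corvus's profit is π_C = (348 - 27 - q_C)q_C - (102q_C + q_C²) = (321 - q_C)q_C - (102q_C + q_C²).
∂π_C/∂q_C = 219 - 4q_C = 0, so q_C = 219/4.

54.75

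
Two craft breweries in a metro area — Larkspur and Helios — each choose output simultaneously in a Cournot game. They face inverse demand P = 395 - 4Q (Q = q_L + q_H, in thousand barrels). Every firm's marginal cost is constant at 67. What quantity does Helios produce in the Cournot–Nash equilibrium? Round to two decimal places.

27.33

Each firm earns π_i = (395 - 4Q)q_i - 67q_i.
Setting ∂π_i/∂q_i = 0 with rivals' quantities fixed: 328 - 8q_i - 4q_j = 0.
By symmetry each firm produces the same amount; substituting q_j = q_i yields q_i = 328/12 = 82/3.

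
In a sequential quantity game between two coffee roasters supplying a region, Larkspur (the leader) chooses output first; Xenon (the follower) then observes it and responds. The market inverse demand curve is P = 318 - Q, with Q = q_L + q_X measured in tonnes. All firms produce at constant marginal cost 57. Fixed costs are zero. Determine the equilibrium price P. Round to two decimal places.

122.25

Solve by backward induction. Given q_L, the follower Xenon maximises π_X = (318 - q_L - q_X)q_X - 57q_X.
Setting the follower's marginal profit to zero, 261 - q_L - 2q_X = 0, i.e. q_X = (261 - q_L)/2.
The leader anticipates this reaction. Substituting into P = 318 - Q gives P = 375/2 - (1/2)q_L, so π_L = (375/2 - (1/2)q_L)q_L - 57q_L.
Maximising: ∂π_L/∂q_L = 261/2 - q_L = 0, giving q_L = 261/2.
Then q_X = (261 - 261/2)/2 = 261/4.
Total output Q = 783/4, so price P = 318 - 783/4 = 489/4.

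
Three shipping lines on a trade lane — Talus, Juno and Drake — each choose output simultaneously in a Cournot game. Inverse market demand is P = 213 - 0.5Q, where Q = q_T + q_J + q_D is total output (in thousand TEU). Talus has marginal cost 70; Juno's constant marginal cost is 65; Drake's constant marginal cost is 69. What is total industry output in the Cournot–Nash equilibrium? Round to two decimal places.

Talus's profit: π_T = (213 - 0.5Q)q_T - (70q_T). Setting ∂π_T/∂q_T = 0: 143 - q_T - (1/2)(q_J + q_D) = 0.
Juno's profit: π_J = (213 - 0.5Q)q_J - (65q_J). Setting ∂π_J/∂q_J = 0: 148 - q_J - (1/2)(q_T + q_D) = 0.
Drake's first-order condition: 144 - q_D - (1/2)(q_T + q_J) = 0.
Adding the 3 first-order conditions: 435 − 2Q = 0, so Q = 435/2.
Back-substituting: q_T = (143 − 435/4)/(1/2) = 137/2, q_J = (148 − 435/4)/(1/2) = 157/2, q_D = (144 − 435/4)/(1/2) = 141/2.
Total output Q = 137/2 + 157/2 + 141/2 = 435/2.

217.50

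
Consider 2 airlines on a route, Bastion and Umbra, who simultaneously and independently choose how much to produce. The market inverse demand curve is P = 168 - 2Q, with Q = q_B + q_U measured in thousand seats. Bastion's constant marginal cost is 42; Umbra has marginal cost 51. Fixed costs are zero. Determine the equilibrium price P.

87

Bastion's profit: π_B = (168 - 2Q)q_B - (42q_B). Setting ∂π_B/∂q_B = 0: 126 - 4q_B - 2(q_U) = 0.
Umbra's first-order condition: 117 - 4q_U - 2(q_B) = 0.
Rearranging gives the reaction functions q_B = (126 - 2q_U)/4 and q_U = (117 - 2q_B)/4.
Solving the pair: q_B = 45/2, q_U = 18.
Total output Q = 81/2, so price P = 168 - 2·(81/2) = 87.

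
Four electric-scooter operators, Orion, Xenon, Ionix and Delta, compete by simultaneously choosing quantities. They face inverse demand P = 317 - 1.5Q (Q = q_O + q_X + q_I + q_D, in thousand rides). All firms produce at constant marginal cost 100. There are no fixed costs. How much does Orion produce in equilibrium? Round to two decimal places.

28.93

A representative firm's profit is π_i = q_i(317 - 1.5Q) - 100q_i.
First-order condition (treating rivals' output as given): 217 - 3q_i - (3/2)·Σ_{j≠i} q_j = 0.
With identical firms every q_j equals q_i, so Σ_{j≠i} q_j = 3q_i and 217 = (15/2)q_i, giving q_i = 434/15.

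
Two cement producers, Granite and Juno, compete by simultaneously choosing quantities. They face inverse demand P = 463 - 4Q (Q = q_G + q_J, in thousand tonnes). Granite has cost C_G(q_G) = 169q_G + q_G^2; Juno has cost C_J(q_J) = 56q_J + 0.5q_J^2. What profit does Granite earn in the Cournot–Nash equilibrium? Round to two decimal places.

Granite's profit: π_G = (463 - 4Q)q_G - (169q_G + q_G²). Setting ∂π_G/∂q_G = 0: 294 - 10q_G - 4(q_J) = 0.
Juno's profit: π_J = (463 - 4Q)q_J - (56q_J + (1/2)q_J²). Setting ∂π_J/∂q_J = 0: 407 - 9q_J - 4(q_G) = 0.
Best responses: q_G = (294 - 4q_J)/10, q_J = (407 - 4q_G)/9.
Solving the pair: q_G = 509/37, q_J = 1447/37.
Price P = 463 - 4·(1956/37) = 251.5405.
Granite's profit: 251.5405·(509/37) - 169·(509/37) - (509/37)² = 946.2418.

946.24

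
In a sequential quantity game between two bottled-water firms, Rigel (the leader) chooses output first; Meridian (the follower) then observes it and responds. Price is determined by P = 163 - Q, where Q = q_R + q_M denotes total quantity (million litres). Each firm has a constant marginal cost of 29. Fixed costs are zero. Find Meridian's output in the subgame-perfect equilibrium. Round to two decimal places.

33.50

The follower Meridian best-responds to any q_R: π_M = (163 - Q)q_M - 29q_M.
∂π_M/∂q_M = 134 - q_R - 2q_M = 0 gives the reaction function q_M = (134 - q_R)/2.
The leader anticipates this reaction. Substituting into P = 163 - Q gives P = 96 - (1/2)q_R, so π_R = (96 - (1/2)q_R)q_R - 29q_R.
Leader FOC: 67 - q_R = 0, so q_R = 67.
Then q_M = (134 - 67)/2 = 67/2.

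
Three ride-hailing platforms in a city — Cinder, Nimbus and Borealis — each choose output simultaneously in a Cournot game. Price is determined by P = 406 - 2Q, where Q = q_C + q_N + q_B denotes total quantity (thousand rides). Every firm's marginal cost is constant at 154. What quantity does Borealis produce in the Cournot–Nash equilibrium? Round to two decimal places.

31.50

Each firm earns π_i = (406 - 2Q)q_i - 154q_i.
Setting ∂π_i/∂q_i = 0 with rivals' quantities fixed: 252 - 4q_i - 2·Σ_{j≠i} q_j = 0.
With identical firms every q_j equals q_i, so Σ_{j≠i} q_j = 2q_i and 252 = 8q_i, giving q_i = 63/2.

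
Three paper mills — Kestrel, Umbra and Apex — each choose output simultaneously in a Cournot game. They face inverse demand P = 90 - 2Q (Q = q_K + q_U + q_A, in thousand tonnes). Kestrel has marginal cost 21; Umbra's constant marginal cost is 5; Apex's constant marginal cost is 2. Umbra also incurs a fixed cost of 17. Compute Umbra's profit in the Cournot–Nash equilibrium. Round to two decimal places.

Kestrel's profit: π_K = (90 - 2Q)q_K - (21q_K). Setting ∂π_K/∂q_K = 0: 69 - 4q_K - 2(q_U + q_A) = 0.
Umbra's profit: π_U = (90 - 2Q)q_U - (5q_U). Setting ∂π_U/∂q_U = 0: 85 - 4q_U - 2(q_K + q_A) = 0.
Apex's first-order condition: 88 - 4q_A - 2(q_K + q_U) = 0.
Adding the 3 first-order conditions: 242 − 8Q = 0, so Q = 121/4.
Back-substituting: q_K = (69 − 121/2)/2 = 17/4, q_U = (85 − 121/2)/2 = 49/4, q_A = (88 − 121/2)/2 = 55/4.
Price P = 90 - 2·(121/4) = 59/2.
Umbra's profit: (59/2 - 5)·(49/4) - 17 = 283.1250.

283.13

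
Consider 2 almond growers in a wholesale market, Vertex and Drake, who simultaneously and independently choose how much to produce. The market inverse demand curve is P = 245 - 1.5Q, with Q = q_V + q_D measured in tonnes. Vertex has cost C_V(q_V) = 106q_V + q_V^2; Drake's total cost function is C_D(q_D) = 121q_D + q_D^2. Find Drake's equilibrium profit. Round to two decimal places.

817.93

Vertex's profit: π_V = (245 - 1.5Q)q_V - (106q_V + q_V²). Setting ∂π_V/∂q_V = 0: 139 - 5q_V - (3/2)(q_D) = 0.
Drake's first-order condition: 124 - 5q_D - (3/2)(q_V) = 0.
Best responses: q_V = (139 - (3/2)q_D)/5, q_D = (124 - (3/2)q_V)/5.
Substituting one into the other gives q_V = 22.3736 and q_D = 1646/91.
Price P = 245 - (3/2)·(526/13) = 184.3077.
Drake's profit: 184.3077·(1646/91) - 121·(1646/91) - (1646/91)² = 817.9314.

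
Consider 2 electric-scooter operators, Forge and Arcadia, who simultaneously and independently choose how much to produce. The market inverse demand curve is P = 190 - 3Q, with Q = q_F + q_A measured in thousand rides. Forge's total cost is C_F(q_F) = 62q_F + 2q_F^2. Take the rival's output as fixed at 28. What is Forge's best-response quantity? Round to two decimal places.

With the rival's output fixed at 28, Forge's profit is π_F = (190 - 3·28 - 3q_F)q_F - (62q_F + 2q_F²) = (106 - 3q_F)q_F - (62q_F + 2q_F²).
∂π_F/∂q_F = 44 - 10q_F = 0, so q_F = 22/5.

4.40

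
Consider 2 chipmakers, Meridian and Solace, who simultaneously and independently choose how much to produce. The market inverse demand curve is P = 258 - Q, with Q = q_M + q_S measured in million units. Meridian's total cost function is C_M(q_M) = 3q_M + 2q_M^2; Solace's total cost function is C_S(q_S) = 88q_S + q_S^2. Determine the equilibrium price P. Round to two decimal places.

Meridian's profit: π_M = (258 - Q)q_M - (3q_M + 2q_M²). Setting ∂π_M/∂q_M = 0: 255 - 6q_M - (q_S) = 0.
Solace's first-order condition: 170 - 4q_S - (q_M) = 0.
So q_M = (255 - q_S)/6 and q_S = (170 - q_M)/4.
Solving the pair: q_M = 850/23, q_S = 765/23.
Total output Q = 1615/23, so price P = 258 - 1615/23 = 187.7826.

187.78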